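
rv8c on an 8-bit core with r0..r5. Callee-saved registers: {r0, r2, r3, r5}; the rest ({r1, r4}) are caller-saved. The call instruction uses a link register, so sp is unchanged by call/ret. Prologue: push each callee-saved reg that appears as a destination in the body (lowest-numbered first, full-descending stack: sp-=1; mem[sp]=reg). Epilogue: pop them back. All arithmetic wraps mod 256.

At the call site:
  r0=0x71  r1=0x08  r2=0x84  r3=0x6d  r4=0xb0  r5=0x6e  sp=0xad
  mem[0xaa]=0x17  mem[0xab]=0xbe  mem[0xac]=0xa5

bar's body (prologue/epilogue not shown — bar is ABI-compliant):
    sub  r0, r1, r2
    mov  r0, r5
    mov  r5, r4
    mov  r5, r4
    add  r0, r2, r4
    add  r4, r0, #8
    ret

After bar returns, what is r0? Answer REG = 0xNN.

prologue: push r0 → mem[0xac]=0x71, sp=0xac
prologue: push r5 → mem[0xab]=0x6e, sp=0xab
body[0] sub  r0, r1, r2 → r0=0x84
body[1] mov  r0, r5 → r0=0x6e
body[2] mov  r5, r4 → r5=0xb0
body[3] mov  r5, r4 → r5=0xb0
body[4] add  r0, r2, r4 → r0=0x34
body[5] add  r4, r0, #8 → r4=0x3c
epilogue: pop r5=0x6e, sp=0xac
epilogue: pop r0=0x71, sp=0xad
r0 is callee-saved → restored

REG = 0x71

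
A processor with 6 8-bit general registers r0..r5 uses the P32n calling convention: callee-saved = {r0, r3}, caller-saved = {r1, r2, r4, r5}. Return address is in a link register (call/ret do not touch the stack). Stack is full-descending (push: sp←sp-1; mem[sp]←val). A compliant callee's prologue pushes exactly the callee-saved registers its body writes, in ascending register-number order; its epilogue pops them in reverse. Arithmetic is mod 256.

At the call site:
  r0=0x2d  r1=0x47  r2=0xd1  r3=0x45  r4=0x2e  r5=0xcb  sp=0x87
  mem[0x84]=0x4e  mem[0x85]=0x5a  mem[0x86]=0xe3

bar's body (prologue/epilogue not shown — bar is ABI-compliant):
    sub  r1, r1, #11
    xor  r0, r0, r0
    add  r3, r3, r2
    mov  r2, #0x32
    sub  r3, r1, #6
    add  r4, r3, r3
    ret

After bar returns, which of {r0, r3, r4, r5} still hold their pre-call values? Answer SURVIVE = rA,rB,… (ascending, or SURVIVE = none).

SURVIVE = r0,r3,r5

prologue: push r0 → mem[0x86]=0x2d, sp=0x86
prologue: push r3 → mem[0x85]=0x45, sp=0x85
body[0] sub  r1, r1, #11 → r1=0x3c
body[1] xor  r0, r0, r0 → r0=0x00
body[2] add  r3, r3, r2 → r3=0x16
body[3] mov  r2, #0x32 → r2=0x32
body[4] sub  r3, r1, #6 → r3=0x36
body[5] add  r4, r3, r3 → r4=0x6c
epilogue: pop r3=0x45, sp=0x86
epilogue: pop r0=0x2d, sp=0x87
r0: callee-saved, written=True
r3: callee-saved, written=True
r4: caller-saved, written=True
r5: caller-saved, written=False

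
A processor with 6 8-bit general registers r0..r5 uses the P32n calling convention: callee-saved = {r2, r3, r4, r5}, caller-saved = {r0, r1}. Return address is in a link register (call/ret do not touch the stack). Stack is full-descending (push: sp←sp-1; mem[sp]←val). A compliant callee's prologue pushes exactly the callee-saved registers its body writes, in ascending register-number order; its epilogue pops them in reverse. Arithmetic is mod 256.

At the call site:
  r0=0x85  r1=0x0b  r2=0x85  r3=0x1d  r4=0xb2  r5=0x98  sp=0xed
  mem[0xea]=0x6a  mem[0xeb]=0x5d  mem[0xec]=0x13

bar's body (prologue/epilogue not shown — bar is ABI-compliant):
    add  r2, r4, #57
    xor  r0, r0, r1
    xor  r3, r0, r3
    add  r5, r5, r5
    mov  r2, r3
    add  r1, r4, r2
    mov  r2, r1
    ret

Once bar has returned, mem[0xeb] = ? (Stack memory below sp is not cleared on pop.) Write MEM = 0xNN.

prologue: push r2 -> mem[0xec]=0x85, sp=0xec
prologue: push r3 -> mem[0xeb]=0x1d, sp=0xeb
prologue: push r5 -> mem[0xea]=0x98, sp=0xea
body[0] add  r2, r4, #57 -> r2=0xeb
body[1] xor  r0, r0, r1 -> r0=0x8e
body[2] xor  r3, r0, r3 -> r3=0x93
body[3] add  r5, r5, r5 -> r5=0x30
body[4] mov  r2, r3 -> r2=0x93
body[5] add  r1, r4, r2 -> r1=0x45
body[6] mov  r2, r1 -> r2=0x45
epilogue: pop r5=0x98, sp=0xeb
epilogue: pop r3=0x1d, sp=0xec
epilogue: pop r2=0x85, sp=0xed
prologue pushed ['r2', 'r3', 'r5'] at ['0xec', '0xeb', '0xea']

MEM = 0x1d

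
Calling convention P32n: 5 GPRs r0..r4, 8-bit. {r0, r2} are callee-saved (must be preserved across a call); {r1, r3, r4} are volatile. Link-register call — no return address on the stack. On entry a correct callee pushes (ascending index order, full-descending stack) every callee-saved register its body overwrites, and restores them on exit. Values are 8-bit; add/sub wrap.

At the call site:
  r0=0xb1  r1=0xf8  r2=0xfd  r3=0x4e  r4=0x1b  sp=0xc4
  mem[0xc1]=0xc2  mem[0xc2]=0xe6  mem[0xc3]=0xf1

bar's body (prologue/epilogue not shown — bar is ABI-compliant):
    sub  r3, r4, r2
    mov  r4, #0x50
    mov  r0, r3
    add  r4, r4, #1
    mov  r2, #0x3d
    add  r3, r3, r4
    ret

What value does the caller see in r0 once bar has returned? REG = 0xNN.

REG = 0xb1

prologue: push r0 -> mem[0xc3]=0xb1, sp=0xc3
prologue: push r2 -> mem[0xc2]=0xfd, sp=0xc2
body[0] sub  r3, r4, r2 -> r3=0x1e
body[1] mov  r4, #0x50 -> r4=0x50
body[2] mov  r0, r3 -> r0=0x1e
body[3] add  r4, r4, #1 -> r4=0x51
body[4] mov  r2, #0x3d -> r2=0x3d
body[5] add  r3, r3, r4 -> r3=0x6f
epilogue: pop r2=0xfd, sp=0xc3
epilogue: pop r0=0xb1, sp=0xc4
r0 is callee-saved -> restored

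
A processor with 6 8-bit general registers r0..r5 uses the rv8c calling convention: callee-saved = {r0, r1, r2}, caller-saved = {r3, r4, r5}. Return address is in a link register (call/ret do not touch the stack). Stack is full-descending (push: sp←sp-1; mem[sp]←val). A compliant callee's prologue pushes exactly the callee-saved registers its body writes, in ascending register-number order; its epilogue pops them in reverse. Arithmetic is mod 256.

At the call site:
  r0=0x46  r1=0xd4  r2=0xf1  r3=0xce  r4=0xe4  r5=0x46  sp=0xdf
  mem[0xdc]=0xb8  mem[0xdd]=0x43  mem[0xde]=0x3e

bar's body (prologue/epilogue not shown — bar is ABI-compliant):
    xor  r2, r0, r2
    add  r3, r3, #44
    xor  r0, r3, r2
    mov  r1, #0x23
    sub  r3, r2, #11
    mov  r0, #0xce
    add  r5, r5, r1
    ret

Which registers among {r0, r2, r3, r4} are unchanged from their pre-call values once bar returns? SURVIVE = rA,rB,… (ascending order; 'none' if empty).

SURVIVE = r0,r2,r4

prologue: push r0 -> mem[0xde]=0x46, sp=0xde
prologue: push r1 -> mem[0xdd]=0xd4, sp=0xdd
prologue: push r2 -> mem[0xdc]=0xf1, sp=0xdc
body[0] xor  r2, r0, r2 -> r2=0xb7
body[1] add  r3, r3, #44 -> r3=0xfa
body[2] xor  r0, r3, r2 -> r0=0x4d
body[3] mov  r1, #0x23 -> r1=0x23
body[4] sub  r3, r2, #11 -> r3=0xac
body[5] mov  r0, #0xce -> r0=0xce
body[6] add  r5, r5, r1 -> r5=0x69
epilogue: pop r2=0xf1, sp=0xdd
epilogue: pop r1=0xd4, sp=0xde
epilogue: pop r0=0x46, sp=0xdf
r0: callee-saved, written=True
r2: callee-saved, written=True
r3: caller-saved, written=True
r4: caller-saved, written=False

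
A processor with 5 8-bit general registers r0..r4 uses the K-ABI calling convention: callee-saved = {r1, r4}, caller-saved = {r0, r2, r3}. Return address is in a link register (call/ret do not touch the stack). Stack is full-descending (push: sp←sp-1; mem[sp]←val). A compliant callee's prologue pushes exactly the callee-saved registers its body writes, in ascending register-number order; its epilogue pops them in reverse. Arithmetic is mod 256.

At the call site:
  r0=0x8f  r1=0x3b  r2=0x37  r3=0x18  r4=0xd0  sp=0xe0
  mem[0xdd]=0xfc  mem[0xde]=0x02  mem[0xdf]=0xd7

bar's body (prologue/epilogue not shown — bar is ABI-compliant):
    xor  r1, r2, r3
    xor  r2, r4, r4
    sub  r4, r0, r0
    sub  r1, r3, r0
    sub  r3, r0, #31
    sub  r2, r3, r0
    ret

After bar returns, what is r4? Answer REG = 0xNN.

prologue: push r1 → mem[0xdf]=0x3b, sp=0xdf
prologue: push r4 → mem[0xde]=0xd0, sp=0xde
body[0] xor  r1, r2, r3 → r1=0x2f
body[1] xor  r2, r4, r4 → r2=0x00
body[2] sub  r4, r0, r0 → r4=0x00
body[3] sub  r1, r3, r0 → r1=0x89
body[4] sub  r3, r0, #31 → r3=0x70
body[5] sub  r2, r3, r0 → r2=0xe1
epilogue: pop r4=0xd0, sp=0xdf
epilogue: pop r1=0x3b, sp=0xe0
r4 is callee-saved → restored

REG = 0xd0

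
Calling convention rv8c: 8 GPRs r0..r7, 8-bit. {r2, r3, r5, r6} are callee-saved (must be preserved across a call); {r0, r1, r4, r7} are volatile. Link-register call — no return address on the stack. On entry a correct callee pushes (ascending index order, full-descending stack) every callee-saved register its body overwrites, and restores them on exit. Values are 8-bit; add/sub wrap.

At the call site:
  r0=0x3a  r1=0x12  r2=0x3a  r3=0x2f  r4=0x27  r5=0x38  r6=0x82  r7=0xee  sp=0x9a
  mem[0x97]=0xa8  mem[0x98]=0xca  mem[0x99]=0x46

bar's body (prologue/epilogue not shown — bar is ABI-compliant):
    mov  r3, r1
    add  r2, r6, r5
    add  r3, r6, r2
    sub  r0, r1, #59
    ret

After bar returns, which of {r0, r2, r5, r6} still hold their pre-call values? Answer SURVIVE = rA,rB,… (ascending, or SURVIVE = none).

prologue: push r2 → mem[0x99]=0x3a, sp=0x99
prologue: push r3 → mem[0x98]=0x2f, sp=0x98
body[0] mov  r3, r1 → r3=0x12
body[1] add  r2, r6, r5 → r2=0xba
body[2] add  r3, r6, r2 → r3=0x3c
body[3] sub  r0, r1, #59 → r0=0xd7
epilogue: pop r3=0x2f, sp=0x99
epilogue: pop r2=0x3a, sp=0x9a
r0: caller-saved, written=True
r2: callee-saved, written=True
r5: callee-saved, written=False
r6: callee-saved, written=False

SURVIVE = r2,r5,r6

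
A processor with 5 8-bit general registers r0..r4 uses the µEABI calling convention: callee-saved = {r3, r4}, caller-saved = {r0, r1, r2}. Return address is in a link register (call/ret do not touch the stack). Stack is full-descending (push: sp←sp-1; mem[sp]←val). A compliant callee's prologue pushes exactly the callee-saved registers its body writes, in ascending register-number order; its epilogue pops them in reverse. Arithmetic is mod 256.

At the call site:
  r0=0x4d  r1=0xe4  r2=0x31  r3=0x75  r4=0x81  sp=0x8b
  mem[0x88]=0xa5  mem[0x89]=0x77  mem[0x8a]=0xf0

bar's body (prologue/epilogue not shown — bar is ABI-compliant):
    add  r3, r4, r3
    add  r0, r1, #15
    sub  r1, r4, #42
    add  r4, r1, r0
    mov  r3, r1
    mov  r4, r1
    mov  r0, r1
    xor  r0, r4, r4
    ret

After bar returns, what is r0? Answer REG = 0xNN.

REG = 0x00

prologue: push r3 -> mem[0x8a]=0x75, sp=0x8a
prologue: push r4 -> mem[0x89]=0x81, sp=0x89
body[0] add  r3, r4, r3 -> r3=0xf6
body[1] add  r0, r1, #15 -> r0=0xf3
body[2] sub  r1, r4, #42 -> r1=0x57
body[3] add  r4, r1, r0 -> r4=0x4a
body[4] mov  r3, r1 -> r3=0x57
body[5] mov  r4, r1 -> r4=0x57
body[6] mov  r0, r1 -> r0=0x57
body[7] xor  r0, r4, r4 -> r0=0x00
epilogue: pop r4=0x81, sp=0x8a
epilogue: pop r3=0x75, sp=0x8b
r0 is caller-saved -> body value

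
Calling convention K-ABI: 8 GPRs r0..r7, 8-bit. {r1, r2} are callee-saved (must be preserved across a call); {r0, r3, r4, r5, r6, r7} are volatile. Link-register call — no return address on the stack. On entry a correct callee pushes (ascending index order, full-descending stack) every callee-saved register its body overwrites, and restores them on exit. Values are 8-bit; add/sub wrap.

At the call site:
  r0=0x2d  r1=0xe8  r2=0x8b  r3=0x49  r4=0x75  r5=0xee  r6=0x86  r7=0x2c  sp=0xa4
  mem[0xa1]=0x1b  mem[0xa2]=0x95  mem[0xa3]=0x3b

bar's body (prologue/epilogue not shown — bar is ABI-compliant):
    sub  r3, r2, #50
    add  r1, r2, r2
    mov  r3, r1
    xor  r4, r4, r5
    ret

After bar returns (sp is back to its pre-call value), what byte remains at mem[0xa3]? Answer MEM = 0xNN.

prologue: push r1 → mem[0xa3]=0xe8, sp=0xa3
body[0] sub  r3, r2, #50 → r3=0x59
body[1] add  r1, r2, r2 → r1=0x16
body[2] mov  r3, r1 → r3=0x16
body[3] xor  r4, r4, r5 → r4=0x9b
epilogue: pop r1=0xe8, sp=0xa4
prologue pushed ['r1'] at ['0xa3']

MEM = 0xe8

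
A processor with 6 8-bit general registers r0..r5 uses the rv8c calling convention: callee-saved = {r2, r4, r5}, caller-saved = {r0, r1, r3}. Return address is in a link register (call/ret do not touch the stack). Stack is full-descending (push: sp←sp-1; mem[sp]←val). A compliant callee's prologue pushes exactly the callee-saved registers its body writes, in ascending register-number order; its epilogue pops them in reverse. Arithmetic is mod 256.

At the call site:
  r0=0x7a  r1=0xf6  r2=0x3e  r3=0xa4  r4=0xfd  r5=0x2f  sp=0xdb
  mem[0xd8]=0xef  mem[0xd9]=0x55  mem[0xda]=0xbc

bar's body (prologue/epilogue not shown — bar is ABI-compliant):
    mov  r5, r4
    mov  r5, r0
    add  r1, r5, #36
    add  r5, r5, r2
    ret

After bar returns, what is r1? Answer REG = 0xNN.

prologue: push r5 → mem[0xda]=0x2f, sp=0xda
body[0] mov  r5, r4 → r5=0xfd
body[1] mov  r5, r0 → r5=0x7a
body[2] add  r1, r5, #36 → r1=0x9e
body[3] add  r5, r5, r2 → r5=0xb8
epilogue: pop r5=0x2f, sp=0xdb
r1 is caller-saved → body value

REG = 0x9e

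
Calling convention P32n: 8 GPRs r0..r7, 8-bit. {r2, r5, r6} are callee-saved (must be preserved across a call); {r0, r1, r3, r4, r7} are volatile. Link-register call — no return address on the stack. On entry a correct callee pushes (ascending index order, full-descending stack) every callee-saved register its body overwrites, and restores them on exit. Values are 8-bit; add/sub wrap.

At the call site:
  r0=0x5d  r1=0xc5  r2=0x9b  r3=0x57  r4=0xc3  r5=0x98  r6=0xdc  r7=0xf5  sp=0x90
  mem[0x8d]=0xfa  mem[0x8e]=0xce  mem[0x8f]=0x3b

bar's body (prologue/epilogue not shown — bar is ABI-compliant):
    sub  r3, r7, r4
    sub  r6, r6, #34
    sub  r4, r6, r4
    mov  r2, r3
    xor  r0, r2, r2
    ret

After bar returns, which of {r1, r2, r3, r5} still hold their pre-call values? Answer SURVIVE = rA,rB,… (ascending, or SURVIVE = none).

SURVIVE = r1,r2,r5

prologue: push r2 → mem[0x8f]=0x9b, sp=0x8f
prologue: push r6 → mem[0x8e]=0xdc, sp=0x8e
body[0] sub  r3, r7, r4 → r3=0x32
body[1] sub  r6, r6, #34 → r6=0xba
body[2] sub  r4, r6, r4 → r4=0xf7
body[3] mov  r2, r3 → r2=0x32
body[4] xor  r0, r2, r2 → r0=0x00
epilogue: pop r6=0xdc, sp=0x8f
epilogue: pop r2=0x9b, sp=0x90
r1: caller-saved, written=False
r2: callee-saved, written=True
r3: caller-saved, written=True
r5: callee-saved, written=False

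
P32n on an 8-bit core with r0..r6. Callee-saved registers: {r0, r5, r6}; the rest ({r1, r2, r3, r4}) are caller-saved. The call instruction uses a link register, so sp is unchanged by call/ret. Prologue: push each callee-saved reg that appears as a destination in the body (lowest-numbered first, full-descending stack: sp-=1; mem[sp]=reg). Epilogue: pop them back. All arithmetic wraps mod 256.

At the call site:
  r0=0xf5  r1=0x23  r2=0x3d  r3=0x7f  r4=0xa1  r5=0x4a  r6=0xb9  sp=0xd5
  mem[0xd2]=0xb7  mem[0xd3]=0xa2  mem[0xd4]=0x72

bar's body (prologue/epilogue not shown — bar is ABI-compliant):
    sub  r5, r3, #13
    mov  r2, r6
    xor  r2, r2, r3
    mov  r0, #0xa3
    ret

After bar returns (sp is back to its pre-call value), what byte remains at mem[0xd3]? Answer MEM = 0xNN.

MEM = 0x4a

prologue: push r0 -> mem[0xd4]=0xf5, sp=0xd4
prologue: push r5 -> mem[0xd3]=0x4a, sp=0xd3
body[0] sub  r5, r3, #13 -> r5=0x72
body[1] mov  r2, r6 -> r2=0xb9
body[2] xor  r2, r2, r3 -> r2=0xc6
body[3] mov  r0, #0xa3 -> r0=0xa3
epilogue: pop r5=0x4a, sp=0xd4
epilogue: pop r0=0xf5, sp=0xd5
prologue pushed ['r0', 'r5'] at ['0xd4', '0xd3']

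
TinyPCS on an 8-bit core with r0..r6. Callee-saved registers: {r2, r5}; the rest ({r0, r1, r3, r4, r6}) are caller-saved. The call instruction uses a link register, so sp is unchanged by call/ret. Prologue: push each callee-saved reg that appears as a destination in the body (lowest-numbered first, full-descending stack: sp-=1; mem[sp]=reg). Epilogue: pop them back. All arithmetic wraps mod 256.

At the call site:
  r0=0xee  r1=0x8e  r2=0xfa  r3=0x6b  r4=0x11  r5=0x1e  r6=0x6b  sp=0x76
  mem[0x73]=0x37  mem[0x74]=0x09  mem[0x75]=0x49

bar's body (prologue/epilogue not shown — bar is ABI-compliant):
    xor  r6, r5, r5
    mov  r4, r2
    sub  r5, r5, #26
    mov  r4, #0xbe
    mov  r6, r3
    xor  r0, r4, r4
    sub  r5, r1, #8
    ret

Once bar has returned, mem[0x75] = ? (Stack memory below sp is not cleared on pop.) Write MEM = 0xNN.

prologue: push r5 → mem[0x75]=0x1e, sp=0x75
body[0] xor  r6, r5, r5 → r6=0x00
body[1] mov  r4, r2 → r4=0xfa
body[2] sub  r5, r5, #26 → r5=0x04
body[3] mov  r4, #0xbe → r4=0xbe
body[4] mov  r6, r3 → r6=0x6b
body[5] xor  r0, r4, r4 → r0=0x00
body[6] sub  r5, r1, #8 → r5=0x86
epilogue: pop r5=0x1e, sp=0x76
prologue pushed ['r5'] at ['0x75']

MEM = 0x1e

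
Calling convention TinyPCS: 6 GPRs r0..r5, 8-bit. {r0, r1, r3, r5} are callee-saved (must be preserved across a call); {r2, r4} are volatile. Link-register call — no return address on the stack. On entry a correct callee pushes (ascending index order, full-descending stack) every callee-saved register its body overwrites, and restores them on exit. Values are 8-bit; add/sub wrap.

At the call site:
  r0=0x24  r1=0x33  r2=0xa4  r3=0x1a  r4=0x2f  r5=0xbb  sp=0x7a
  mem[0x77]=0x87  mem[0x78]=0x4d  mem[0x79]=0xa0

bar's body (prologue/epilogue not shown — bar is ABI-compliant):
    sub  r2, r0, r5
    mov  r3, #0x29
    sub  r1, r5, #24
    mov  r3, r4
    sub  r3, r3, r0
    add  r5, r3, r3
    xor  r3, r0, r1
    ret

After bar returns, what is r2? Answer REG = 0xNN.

prologue: push r1 -> mem[0x79]=0x33, sp=0x79
prologue: push r3 -> mem[0x78]=0x1a, sp=0x78
prologue: push r5 -> mem[0x77]=0xbb, sp=0x77
body[0] sub  r2, r0, r5 -> r2=0x69
body[1] mov  r3, #0x29 -> r3=0x29
body[2] sub  r1, r5, #24 -> r1=0xa3
body[3] mov  r3, r4 -> r3=0x2f
body[4] sub  r3, r3, r0 -> r3=0x0b
body[5] add  r5, r3, r3 -> r5=0x16
body[6] xor  r3, r0, r1 -> r3=0x87
epilogue: pop r5=0xbb, sp=0x78
epilogue: pop r3=0x1a, sp=0x79
epilogue: pop r1=0x33, sp=0x7a
r2 is caller-saved -> body value

REG = 0x69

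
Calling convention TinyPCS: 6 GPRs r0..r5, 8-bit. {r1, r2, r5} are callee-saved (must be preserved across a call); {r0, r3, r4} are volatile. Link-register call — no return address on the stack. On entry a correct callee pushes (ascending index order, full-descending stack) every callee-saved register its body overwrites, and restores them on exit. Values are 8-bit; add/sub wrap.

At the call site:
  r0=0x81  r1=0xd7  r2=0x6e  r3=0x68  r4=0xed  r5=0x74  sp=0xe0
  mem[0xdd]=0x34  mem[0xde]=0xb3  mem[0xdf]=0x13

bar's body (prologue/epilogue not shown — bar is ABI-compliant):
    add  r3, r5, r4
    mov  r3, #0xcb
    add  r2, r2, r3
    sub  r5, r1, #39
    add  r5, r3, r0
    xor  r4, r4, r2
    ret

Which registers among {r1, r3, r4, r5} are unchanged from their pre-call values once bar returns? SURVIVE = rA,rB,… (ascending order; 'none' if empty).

SURVIVE = r1,r5

prologue: push r2 -> mem[0xdf]=0x6e, sp=0xdf
prologue: push r5 -> mem[0xde]=0x74, sp=0xde
body[0] add  r3, r5, r4 -> r3=0x61
body[1] mov  r3, #0xcb -> r3=0xcb
body[2] add  r2, r2, r3 -> r2=0x39
body[3] sub  r5, r1, #39 -> r5=0xb0
body[4] add  r5, r3, r0 -> r5=0x4c
body[5] xor  r4, r4, r2 -> r4=0xd4
epilogue: pop r5=0x74, sp=0xdf
epilogue: pop r2=0x6e, sp=0xe0
r1: callee-saved, written=False
r3: caller-saved, written=True
r4: caller-saved, written=True
r5: callee-saved, written=True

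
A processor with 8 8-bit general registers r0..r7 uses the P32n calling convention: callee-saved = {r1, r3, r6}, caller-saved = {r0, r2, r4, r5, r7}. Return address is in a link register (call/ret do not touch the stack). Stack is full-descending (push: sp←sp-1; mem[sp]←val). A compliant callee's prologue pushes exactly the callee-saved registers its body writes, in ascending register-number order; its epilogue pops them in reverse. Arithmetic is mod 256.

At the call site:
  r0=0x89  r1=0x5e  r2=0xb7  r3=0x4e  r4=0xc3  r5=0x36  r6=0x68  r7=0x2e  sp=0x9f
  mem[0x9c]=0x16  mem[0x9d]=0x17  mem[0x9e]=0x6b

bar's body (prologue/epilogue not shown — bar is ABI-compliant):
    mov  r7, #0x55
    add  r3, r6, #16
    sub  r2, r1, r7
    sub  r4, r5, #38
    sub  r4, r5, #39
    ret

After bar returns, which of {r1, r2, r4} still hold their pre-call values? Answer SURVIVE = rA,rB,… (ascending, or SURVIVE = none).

SURVIVE = r1

prologue: push r3 → mem[0x9e]=0x4e, sp=0x9e
body[0] mov  r7, #0x55 → r7=0x55
body[1] add  r3, r6, #16 → r3=0x78
body[2] sub  r2, r1, r7 → r2=0x09
body[3] sub  r4, r5, #38 → r4=0x10
body[4] sub  r4, r5, #39 → r4=0x0f
epilogue: pop r3=0x4e, sp=0x9f
r1: callee-saved, written=False
r2: caller-saved, written=True
r4: caller-saved, written=True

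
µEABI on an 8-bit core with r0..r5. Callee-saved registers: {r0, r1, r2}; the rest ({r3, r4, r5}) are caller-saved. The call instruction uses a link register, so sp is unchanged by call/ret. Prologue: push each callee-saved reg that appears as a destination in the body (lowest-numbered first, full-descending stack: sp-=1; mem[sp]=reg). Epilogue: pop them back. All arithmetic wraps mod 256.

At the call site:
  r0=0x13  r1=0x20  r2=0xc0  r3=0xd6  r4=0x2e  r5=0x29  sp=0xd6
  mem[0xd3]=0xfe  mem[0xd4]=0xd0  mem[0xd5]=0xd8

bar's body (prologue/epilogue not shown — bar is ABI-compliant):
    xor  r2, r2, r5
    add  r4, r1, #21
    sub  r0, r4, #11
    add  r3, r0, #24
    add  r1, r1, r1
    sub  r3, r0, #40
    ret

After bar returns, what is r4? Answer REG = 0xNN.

prologue: push r0 -> mem[0xd5]=0x13, sp=0xd5
prologue: push r1 -> mem[0xd4]=0x20, sp=0xd4
prologue: push r2 -> mem[0xd3]=0xc0, sp=0xd3
body[0] xor  r2, r2, r5 -> r2=0xe9
body[1] add  r4, r1, #21 -> r4=0x35
body[2] sub  r0, r4, #11 -> r0=0x2a
body[3] add  r3, r0, #24 -> r3=0x42
body[4] add  r1, r1, r1 -> r1=0x40
body[5] sub  r3, r0, #40 -> r3=0x02
epilogue: pop r2=0xc0, sp=0xd4
epilogue: pop r1=0x20, sp=0xd5
epilogue: pop r0=0x13, sp=0xd6
r4 is caller-saved -> body value

REG = 0x35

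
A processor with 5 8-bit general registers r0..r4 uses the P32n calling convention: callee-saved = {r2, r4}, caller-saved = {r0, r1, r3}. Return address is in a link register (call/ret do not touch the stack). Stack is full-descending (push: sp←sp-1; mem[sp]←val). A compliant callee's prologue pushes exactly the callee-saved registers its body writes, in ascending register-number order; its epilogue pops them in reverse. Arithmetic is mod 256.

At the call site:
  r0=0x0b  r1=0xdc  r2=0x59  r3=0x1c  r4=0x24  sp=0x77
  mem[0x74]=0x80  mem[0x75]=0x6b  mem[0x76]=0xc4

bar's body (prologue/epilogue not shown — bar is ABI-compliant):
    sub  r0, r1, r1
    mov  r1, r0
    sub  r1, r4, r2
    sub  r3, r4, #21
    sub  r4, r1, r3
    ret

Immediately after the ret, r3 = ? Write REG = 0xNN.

prologue: push r4 → mem[0x76]=0x24, sp=0x76
body[0] sub  r0, r1, r1 → r0=0x00
body[1] mov  r1, r0 → r1=0x00
body[2] sub  r1, r4, r2 → r1=0xcb
body[3] sub  r3, r4, #21 → r3=0x0f
body[4] sub  r4, r1, r3 → r4=0xbc
epilogue: pop r4=0x24, sp=0x77
r3 is caller-saved → body value

REG = 0x0f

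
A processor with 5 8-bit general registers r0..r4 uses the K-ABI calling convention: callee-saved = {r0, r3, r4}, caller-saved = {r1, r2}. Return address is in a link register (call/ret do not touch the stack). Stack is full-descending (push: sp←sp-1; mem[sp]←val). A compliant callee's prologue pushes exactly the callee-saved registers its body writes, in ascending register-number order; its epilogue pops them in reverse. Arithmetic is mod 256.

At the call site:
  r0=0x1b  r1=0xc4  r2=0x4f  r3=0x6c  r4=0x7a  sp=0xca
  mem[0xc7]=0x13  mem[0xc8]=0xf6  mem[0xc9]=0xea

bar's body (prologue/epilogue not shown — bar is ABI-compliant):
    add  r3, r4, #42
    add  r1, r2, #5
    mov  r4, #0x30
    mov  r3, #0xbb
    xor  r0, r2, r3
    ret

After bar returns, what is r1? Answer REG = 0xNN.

REG = 0x54

prologue: push r0 -> mem[0xc9]=0x1b, sp=0xc9
prologue: push r3 -> mem[0xc8]=0x6c, sp=0xc8
prologue: push r4 -> mem[0xc7]=0x7a, sp=0xc7
body[0] add  r3, r4, #42 -> r3=0xa4
body[1] add  r1, r2, #5 -> r1=0x54
body[2] mov  r4, #0x30 -> r4=0x30
body[3] mov  r3, #0xbb -> r3=0xbb
body[4] xor  r0, r2, r3 -> r0=0xf4
epilogue: pop r4=0x7a, sp=0xc8
epilogue: pop r3=0x6c, sp=0xc9
epilogue: pop r0=0x1b, sp=0xca
r1 is caller-saved -> body value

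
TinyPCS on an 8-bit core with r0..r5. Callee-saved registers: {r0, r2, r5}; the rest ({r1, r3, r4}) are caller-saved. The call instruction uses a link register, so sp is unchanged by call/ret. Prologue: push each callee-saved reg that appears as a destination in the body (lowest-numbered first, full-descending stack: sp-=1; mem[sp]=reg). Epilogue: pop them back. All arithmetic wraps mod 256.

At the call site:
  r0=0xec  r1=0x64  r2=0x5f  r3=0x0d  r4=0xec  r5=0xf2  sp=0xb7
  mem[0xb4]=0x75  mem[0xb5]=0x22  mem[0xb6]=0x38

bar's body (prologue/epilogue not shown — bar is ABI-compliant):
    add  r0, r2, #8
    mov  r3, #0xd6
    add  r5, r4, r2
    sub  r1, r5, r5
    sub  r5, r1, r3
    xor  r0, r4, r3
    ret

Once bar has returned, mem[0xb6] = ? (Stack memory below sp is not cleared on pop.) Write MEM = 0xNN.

prologue: push r0 -> mem[0xb6]=0xec, sp=0xb6
prologue: push r5 -> mem[0xb5]=0xf2, sp=0xb5
body[0] add  r0, r2, #8 -> r0=0x67
body[1] mov  r3, #0xd6 -> r3=0xd6
body[2] add  r5, r4, r2 -> r5=0x4b
body[3] sub  r1, r5, r5 -> r1=0x00
body[4] sub  r5, r1, r3 -> r5=0x2a
body[5] xor  r0, r4, r3 -> r0=0x3a
epilogue: pop r5=0xf2, sp=0xb6
epilogue: pop r0=0xec, sp=0xb7
prologue pushed ['r0', 'r5'] at ['0xb6', '0xb5']

MEM = 0xec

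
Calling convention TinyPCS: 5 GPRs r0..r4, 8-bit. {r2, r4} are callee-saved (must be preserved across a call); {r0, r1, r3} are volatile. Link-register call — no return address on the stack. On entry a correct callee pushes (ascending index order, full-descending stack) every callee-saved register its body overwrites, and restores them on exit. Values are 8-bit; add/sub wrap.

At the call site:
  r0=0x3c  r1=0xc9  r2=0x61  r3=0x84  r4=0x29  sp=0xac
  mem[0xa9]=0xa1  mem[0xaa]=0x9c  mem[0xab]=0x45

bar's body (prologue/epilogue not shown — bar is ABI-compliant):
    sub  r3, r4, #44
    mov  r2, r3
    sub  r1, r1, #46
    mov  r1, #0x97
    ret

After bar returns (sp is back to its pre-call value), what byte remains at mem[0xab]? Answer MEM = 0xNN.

prologue: push r2 → mem[0xab]=0x61, sp=0xab
body[0] sub  r3, r4, #44 → r3=0xfd
body[1] mov  r2, r3 → r2=0xfd
body[2] sub  r1, r1, #46 → r1=0x9b
body[3] mov  r1, #0x97 → r1=0x97
epilogue: pop r2=0x61, sp=0xac
prologue pushed ['r2'] at ['0xab']

MEM = 0x61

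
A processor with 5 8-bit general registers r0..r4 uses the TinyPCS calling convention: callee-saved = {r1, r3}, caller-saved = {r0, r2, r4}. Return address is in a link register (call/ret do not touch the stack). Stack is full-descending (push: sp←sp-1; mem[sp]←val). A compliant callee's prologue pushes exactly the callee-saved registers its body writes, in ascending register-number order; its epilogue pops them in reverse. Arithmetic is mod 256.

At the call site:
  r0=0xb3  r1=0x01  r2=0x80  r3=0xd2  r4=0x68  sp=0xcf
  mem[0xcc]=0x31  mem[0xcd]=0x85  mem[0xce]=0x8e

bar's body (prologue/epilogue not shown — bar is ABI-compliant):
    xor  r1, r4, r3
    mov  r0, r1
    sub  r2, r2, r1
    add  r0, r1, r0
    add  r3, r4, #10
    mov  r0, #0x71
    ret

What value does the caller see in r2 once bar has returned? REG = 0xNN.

prologue: push r1 → mem[0xce]=0x01, sp=0xce
prologue: push r3 → mem[0xcd]=0xd2, sp=0xcd
body[0] xor  r1, r4, r3 → r1=0xba
body[1] mov  r0, r1 → r0=0xba
body[2] sub  r2, r2, r1 → r2=0xc6
body[3] add  r0, r1, r0 → r0=0x74
body[4] add  r3, r4, #10 → r3=0x72
body[5] mov  r0, #0x71 → r0=0x71
epilogue: pop r3=0xd2, sp=0xce
epilogue: pop r1=0x01, sp=0xcf
r2 is caller-saved → body value

REG = 0xc6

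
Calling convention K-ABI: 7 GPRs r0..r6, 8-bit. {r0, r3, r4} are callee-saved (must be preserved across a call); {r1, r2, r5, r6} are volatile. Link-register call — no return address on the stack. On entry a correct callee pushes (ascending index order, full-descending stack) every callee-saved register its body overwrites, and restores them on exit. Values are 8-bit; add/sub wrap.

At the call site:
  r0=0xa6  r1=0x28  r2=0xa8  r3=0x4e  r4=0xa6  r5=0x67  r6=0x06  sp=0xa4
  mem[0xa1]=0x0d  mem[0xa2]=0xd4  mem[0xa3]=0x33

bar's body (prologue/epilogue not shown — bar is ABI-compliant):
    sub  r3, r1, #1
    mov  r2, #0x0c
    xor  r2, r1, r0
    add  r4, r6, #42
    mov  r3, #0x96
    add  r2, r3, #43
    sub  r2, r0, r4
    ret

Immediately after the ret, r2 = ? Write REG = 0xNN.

REG = 0x76

prologue: push r3 → mem[0xa3]=0x4e, sp=0xa3
prologue: push r4 → mem[0xa2]=0xa6, sp=0xa2
body[0] sub  r3, r1, #1 → r3=0x27
body[1] mov  r2, #0x0c → r2=0x0c
body[2] xor  r2, r1, r0 → r2=0x8e
body[3] add  r4, r6, #42 → r4=0x30
body[4] mov  r3, #0x96 → r3=0x96
body[5] add  r2, r3, #43 → r2=0xc1
body[6] sub  r2, r0, r4 → r2=0x76
epilogue: pop r4=0xa6, sp=0xa3
epilogue: pop r3=0x4e, sp=0xa4
r2 is caller-saved → body value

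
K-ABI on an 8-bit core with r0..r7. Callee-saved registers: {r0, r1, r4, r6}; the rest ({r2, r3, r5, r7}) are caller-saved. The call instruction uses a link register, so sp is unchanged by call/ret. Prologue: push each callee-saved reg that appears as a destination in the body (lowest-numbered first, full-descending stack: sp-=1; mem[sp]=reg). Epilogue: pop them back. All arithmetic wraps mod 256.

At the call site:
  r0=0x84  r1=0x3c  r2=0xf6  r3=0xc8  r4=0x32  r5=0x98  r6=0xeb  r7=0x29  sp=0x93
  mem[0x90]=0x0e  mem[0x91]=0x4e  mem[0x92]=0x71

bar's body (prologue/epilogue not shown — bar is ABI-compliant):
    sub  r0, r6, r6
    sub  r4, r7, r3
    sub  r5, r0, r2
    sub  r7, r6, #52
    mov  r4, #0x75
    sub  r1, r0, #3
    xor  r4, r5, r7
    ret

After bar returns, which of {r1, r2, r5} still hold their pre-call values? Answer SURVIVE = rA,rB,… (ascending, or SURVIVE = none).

prologue: push r0 → mem[0x92]=0x84, sp=0x92
prologue: push r1 → mem[0x91]=0x3c, sp=0x91
prologue: push r4 → mem[0x90]=0x32, sp=0x90
body[0] sub  r0, r6, r6 → r0=0x00
body[1] sub  r4, r7, r3 → r4=0x61
body[2] sub  r5, r0, r2 → r5=0x0a
body[3] sub  r7, r6, #52 → r7=0xb7
body[4] mov  r4, #0x75 → r4=0x75
body[5] sub  r1, r0, #3 → r1=0xfd
body[6] xor  r4, r5, r7 → r4=0xbd
epilogue: pop r4=0x32, sp=0x91
epilogue: pop r1=0x3c, sp=0x92
epilogue: pop r0=0x84, sp=0x93
r1: callee-saved, written=True
r2: caller-saved, written=False
r5: caller-saved, written=True

SURVIVE = r1,r2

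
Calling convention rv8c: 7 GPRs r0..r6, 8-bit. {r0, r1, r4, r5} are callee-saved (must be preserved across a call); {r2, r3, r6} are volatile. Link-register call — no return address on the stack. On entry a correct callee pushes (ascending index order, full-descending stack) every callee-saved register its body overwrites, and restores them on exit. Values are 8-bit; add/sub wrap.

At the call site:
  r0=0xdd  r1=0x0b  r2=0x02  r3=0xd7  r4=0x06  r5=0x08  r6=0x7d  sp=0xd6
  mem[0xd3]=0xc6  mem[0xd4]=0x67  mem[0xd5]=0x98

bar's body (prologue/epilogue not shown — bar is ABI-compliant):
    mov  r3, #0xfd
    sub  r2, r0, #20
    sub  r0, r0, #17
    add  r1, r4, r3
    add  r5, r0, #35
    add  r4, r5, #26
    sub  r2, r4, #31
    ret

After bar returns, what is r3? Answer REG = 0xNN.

REG = 0xfd

prologue: push r0 → mem[0xd5]=0xdd, sp=0xd5
prologue: push r1 → mem[0xd4]=0x0b, sp=0xd4
prologue: push r4 → mem[0xd3]=0x06, sp=0xd3
prologue: push r5 → mem[0xd2]=0x08, sp=0xd2
body[0] mov  r3, #0xfd → r3=0xfd
body[1] sub  r2, r0, #20 → r2=0xc9
body[2] sub  r0, r0, #17 → r0=0xcc
body[3] add  r1, r4, r3 → r1=0x03
body[4] add  r5, r0, #35 → r5=0xef
body[5] add  r4, r5, #26 → r4=0x09
body[6] sub  r2, r4, #31 → r2=0xea
epilogue: pop r5=0x08, sp=0xd3
epilogue: pop r4=0x06, sp=0xd4
epilogue: pop r1=0x0b, sp=0xd5
epilogue: pop r0=0xdd, sp=0xd6
r3 is caller-saved → body value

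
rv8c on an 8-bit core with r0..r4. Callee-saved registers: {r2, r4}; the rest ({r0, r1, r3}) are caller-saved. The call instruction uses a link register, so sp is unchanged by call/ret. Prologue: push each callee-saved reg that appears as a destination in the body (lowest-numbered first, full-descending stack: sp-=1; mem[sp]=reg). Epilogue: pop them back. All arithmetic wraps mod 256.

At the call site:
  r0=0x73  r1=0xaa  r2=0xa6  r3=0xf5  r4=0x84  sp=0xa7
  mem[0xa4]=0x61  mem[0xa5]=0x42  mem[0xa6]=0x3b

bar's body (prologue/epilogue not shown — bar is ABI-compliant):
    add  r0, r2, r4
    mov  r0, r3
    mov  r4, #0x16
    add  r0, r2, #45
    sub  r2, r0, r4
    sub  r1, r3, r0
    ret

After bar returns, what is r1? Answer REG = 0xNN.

REG = 0x22

prologue: push r2 -> mem[0xa6]=0xa6, sp=0xa6
prologue: push r4 -> mem[0xa5]=0x84, sp=0xa5
body[0] add  r0, r2, r4 -> r0=0x2a
body[1] mov  r0, r3 -> r0=0xf5
body[2] mov  r4, #0x16 -> r4=0x16
body[3] add  r0, r2, #45 -> r0=0xd3
body[4] sub  r2, r0, r4 -> r2=0xbd
body[5] sub  r1, r3, r0 -> r1=0x22
epilogue: pop r4=0x84, sp=0xa6
epilogue: pop r2=0xa6, sp=0xa7
r1 is caller-saved -> body value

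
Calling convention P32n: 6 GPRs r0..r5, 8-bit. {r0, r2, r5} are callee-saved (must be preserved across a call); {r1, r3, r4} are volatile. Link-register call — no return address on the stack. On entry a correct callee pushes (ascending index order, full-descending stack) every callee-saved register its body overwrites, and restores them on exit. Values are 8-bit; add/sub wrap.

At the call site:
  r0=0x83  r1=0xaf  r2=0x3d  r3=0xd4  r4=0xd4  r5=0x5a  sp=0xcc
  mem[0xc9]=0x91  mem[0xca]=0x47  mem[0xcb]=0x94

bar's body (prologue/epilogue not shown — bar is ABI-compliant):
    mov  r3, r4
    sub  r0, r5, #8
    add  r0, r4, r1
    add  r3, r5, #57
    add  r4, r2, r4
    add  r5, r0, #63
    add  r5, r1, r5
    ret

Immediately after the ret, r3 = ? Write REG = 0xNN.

REG = 0x93

prologue: push r0 -> mem[0xcb]=0x83, sp=0xcb
prologue: push r5 -> mem[0xca]=0x5a, sp=0xca
body[0] mov  r3, r4 -> r3=0xd4
body[1] sub  r0, r5, #8 -> r0=0x52
body[2] add  r0, r4, r1 -> r0=0x83
body[3] add  r3, r5, #57 -> r3=0x93
body[4] add  r4, r2, r4 -> r4=0x11
body[5] add  r5, r0, #63 -> r5=0xc2
body[6] add  r5, r1, r5 -> r5=0x71
epilogue: pop r5=0x5a, sp=0xcb
epilogue: pop r0=0x83, sp=0xcc
r3 is caller-saved -> body value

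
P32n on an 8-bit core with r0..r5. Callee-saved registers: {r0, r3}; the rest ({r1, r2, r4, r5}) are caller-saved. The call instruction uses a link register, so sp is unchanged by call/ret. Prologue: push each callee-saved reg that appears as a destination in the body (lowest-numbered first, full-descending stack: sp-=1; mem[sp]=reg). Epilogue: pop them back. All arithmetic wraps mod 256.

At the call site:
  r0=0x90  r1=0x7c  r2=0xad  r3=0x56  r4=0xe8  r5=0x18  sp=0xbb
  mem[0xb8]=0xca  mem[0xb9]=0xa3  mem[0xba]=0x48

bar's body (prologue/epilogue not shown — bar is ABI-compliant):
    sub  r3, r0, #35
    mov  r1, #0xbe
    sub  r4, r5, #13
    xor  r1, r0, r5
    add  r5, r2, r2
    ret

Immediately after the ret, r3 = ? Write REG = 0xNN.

prologue: push r3 → mem[0xba]=0x56, sp=0xba
body[0] sub  r3, r0, #35 → r3=0x6d
body[1] mov  r1, #0xbe → r1=0xbe
body[2] sub  r4, r5, #13 → r4=0x0b
body[3] xor  r1, r0, r5 → r1=0x88
body[4] add  r5, r2, r2 → r5=0x5a
epilogue: pop r3=0x56, sp=0xbb
r3 is callee-saved → restored

REG = 0x56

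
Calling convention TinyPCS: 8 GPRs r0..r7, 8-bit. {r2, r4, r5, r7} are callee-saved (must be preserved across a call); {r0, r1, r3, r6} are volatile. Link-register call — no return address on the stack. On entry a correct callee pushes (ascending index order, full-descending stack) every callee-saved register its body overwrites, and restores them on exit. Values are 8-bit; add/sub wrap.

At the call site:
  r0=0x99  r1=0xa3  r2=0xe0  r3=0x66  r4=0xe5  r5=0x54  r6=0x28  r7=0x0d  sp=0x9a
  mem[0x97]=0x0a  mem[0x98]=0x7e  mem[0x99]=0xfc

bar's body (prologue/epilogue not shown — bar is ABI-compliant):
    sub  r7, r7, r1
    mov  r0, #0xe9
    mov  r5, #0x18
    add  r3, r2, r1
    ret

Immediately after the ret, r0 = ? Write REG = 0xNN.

REG = 0xe9

prologue: push r5 -> mem[0x99]=0x54, sp=0x99
prologue: push r7 -> mem[0x98]=0x0d, sp=0x98
body[0] sub  r7, r7, r1 -> r7=0x6a
body[1] mov  r0, #0xe9 -> r0=0xe9
body[2] mov  r5, #0x18 -> r5=0x18
body[3] add  r3, r2, r1 -> r3=0x83
epilogue: pop r7=0x0d, sp=0x99
epilogue: pop r5=0x54, sp=0x9a
r0 is caller-saved -> body value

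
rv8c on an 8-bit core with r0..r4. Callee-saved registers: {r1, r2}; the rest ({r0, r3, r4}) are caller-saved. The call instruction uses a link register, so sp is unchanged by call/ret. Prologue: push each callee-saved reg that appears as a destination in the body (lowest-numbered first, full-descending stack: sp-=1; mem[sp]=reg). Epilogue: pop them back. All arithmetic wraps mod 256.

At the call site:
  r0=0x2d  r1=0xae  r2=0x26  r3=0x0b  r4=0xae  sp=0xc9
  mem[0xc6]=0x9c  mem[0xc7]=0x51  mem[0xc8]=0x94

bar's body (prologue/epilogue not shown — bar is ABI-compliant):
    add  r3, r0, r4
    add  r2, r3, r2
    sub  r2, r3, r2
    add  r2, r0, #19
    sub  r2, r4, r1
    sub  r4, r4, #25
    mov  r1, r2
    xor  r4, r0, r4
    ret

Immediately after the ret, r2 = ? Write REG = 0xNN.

REG = 0x26

prologue: push r1 -> mem[0xc8]=0xae, sp=0xc8
prologue: push r2 -> mem[0xc7]=0x26, sp=0xc7
body[0] add  r3, r0, r4 -> r3=0xdb
body[1] add  r2, r3, r2 -> r2=0x01
body[2] sub  r2, r3, r2 -> r2=0xda
body[3] add  r2, r0, #19 -> r2=0x40
body[4] sub  r2, r4, r1 -> r2=0x00
body[5] sub  r4, r4, #25 -> r4=0x95
body[6] mov  r1, r2 -> r1=0x00
body[7] xor  r4, r0, r4 -> r4=0xb8
epilogue: pop r2=0x26, sp=0xc8
epilogue: pop r1=0xae, sp=0xc9
r2 is callee-saved -> restored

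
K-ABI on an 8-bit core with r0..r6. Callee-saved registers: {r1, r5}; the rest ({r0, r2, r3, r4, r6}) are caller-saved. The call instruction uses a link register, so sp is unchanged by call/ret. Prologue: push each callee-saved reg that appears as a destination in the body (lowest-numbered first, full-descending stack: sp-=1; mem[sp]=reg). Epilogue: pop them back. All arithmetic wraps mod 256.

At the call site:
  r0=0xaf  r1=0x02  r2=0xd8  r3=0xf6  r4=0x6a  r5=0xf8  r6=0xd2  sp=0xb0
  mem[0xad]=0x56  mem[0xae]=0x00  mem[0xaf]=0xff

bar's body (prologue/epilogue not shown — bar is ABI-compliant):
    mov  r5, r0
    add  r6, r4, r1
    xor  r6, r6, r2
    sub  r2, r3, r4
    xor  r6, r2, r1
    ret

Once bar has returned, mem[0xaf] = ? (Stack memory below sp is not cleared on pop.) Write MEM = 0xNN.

MEM = 0xf8

prologue: push r5 → mem[0xaf]=0xf8, sp=0xaf
body[0] mov  r5, r0 → r5=0xaf
body[1] add  r6, r4, r1 → r6=0x6c
body[2] xor  r6, r6, r2 → r6=0xb4
body[3] sub  r2, r3, r4 → r2=0x8c
body[4] xor  r6, r2, r1 → r6=0x8e
epilogue: pop r5=0xf8, sp=0xb0
prologue pushed ['r5'] at ['0xaf']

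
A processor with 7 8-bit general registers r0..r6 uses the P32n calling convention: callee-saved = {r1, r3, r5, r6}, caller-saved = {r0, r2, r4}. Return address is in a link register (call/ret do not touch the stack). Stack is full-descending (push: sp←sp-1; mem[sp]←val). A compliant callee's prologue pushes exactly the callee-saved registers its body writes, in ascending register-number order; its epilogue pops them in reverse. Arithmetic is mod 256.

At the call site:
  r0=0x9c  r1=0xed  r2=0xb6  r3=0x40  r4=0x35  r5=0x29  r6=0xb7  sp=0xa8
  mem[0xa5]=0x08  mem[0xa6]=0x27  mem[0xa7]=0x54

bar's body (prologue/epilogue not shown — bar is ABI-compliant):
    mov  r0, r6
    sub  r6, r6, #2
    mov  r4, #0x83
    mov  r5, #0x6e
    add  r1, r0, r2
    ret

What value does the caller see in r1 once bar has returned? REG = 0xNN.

REG = 0xed

prologue: push r1 -> mem[0xa7]=0xed, sp=0xa7
prologue: push r5 -> mem[0xa6]=0x29, sp=0xa6
prologue: push r6 -> mem[0xa5]=0xb7, sp=0xa5
body[0] mov  r0, r6 -> r0=0xb7
body[1] sub  r6, r6, #2 -> r6=0xb5
body[2] mov  r4, #0x83 -> r4=0x83
body[3] mov  r5, #0x6e -> r5=0x6e
body[4] add  r1, r0, r2 -> r1=0x6d
epilogue: pop r6=0xb7, sp=0xa6
epilogue: pop r5=0x29, sp=0xa7
epilogue: pop r1=0xed, sp=0xa8
r1 is callee-saved -> restored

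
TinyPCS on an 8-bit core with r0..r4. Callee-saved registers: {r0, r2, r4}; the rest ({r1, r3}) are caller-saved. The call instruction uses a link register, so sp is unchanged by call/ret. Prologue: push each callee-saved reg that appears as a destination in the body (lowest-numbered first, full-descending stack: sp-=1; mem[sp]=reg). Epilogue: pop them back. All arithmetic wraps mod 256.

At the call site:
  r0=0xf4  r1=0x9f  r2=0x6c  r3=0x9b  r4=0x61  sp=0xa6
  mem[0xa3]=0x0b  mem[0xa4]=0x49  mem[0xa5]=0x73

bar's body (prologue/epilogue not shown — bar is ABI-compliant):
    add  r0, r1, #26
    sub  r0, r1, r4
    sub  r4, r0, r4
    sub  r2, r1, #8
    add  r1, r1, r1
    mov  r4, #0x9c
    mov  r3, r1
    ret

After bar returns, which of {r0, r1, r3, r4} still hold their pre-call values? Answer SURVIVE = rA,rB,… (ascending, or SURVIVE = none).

prologue: push r0 → mem[0xa5]=0xf4, sp=0xa5
prologue: push r2 → mem[0xa4]=0x6c, sp=0xa4
prologue: push r4 → mem[0xa3]=0x61, sp=0xa3
body[0] add  r0, r1, #26 → r0=0xb9
body[1] sub  r0, r1, r4 → r0=0x3e
body[2] sub  r4, r0, r4 → r4=0xdd
body[3] sub  r2, r1, #8 → r2=0x97
body[4] add  r1, r1, r1 → r1=0x3e
body[5] mov  r4, #0x9c → r4=0x9c
body[6] mov  r3, r1 → r3=0x3e
epilogue: pop r4=0x61, sp=0xa4
epilogue: pop r2=0x6c, sp=0xa5
epilogue: pop r0=0xf4, sp=0xa6
r0: callee-saved, written=True
r1: caller-saved, written=True
r3: caller-saved, written=True
r4: callee-saved, written=True

SURVIVE = r0,r4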